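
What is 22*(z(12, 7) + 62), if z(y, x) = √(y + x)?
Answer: 1364 + 22*√19 ≈ 1459.9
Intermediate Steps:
z(y, x) = √(x + y)
22*(z(12, 7) + 62) = 22*(√(7 + 12) + 62) = 22*(√19 + 62) = 22*(62 + √19) = 1364 + 22*√19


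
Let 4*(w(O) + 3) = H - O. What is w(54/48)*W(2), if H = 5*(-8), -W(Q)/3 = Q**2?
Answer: 1275/8 ≈ 159.38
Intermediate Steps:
W(Q) = -3*Q**2
H = -40
w(O) = -13 - O/4 (w(O) = -3 + (-40 - O)/4 = -3 + (-10 - O/4) = -13 - O/4)
w(54/48)*W(2) = (-13 - 27/(2*48))*(-3*2**2) = (-13 - 27/(2*48))*(-3*4) = (-13 - 1/4*9/8)*(-12) = (-13 - 9/32)*(-12) = -425/32*(-12) = 1275/8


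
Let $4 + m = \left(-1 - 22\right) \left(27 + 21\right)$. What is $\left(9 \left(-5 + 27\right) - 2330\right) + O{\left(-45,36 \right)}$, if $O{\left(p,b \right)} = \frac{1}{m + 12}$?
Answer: $- \frac{2336673}{1096} \approx -2132.0$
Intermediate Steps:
$m = -1108$ ($m = -4 + \left(-1 - 22\right) \left(27 + 21\right) = -4 - 1104 = -1108$)
$O{\left(p,b \right)} = - \frac{1}{1096}$ ($O{\left(p,b \right)} = \frac{1}{-1108 + 12} = \frac{1}{-1096} = - \frac{1}{1096}$)
$\left(9 \left(-5 + 27\right) - 2330\right) + O{\left(-45,36 \right)} = \left(9 \left(-5 + 27\right) - 2330\right) - \frac{1}{1096} = \left(9 \cdot 22 - 2330\right) - \frac{1}{1096} = \left(198 - 2330\right) - \frac{1}{1096} = -2132 - \frac{1}{1096} = - \frac{2336673}{1096}$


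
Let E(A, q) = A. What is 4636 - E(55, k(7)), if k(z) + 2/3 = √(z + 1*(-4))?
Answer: 4581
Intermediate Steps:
k(z) = -⅔ + √(-4 + z) (k(z) = -⅔ + √(z + 1*(-4)) = -⅔ + √(z - 4) = -⅔ + √(-4 + z))
4636 - E(55, k(7)) = 4636 - 1*55 = 4636 - 55 = 4581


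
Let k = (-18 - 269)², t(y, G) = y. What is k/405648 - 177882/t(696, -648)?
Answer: -3004172863/11763792 ≈ -255.37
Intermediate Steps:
k = 82369 (k = (-287)² = 82369)
k/405648 - 177882/t(696, -648) = 82369/405648 - 177882/696 = 82369*(1/405648) - 177882*1/696 = 82369/405648 - 29647/116 = -3004172863/11763792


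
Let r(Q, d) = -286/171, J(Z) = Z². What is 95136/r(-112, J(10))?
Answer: -8134128/143 ≈ -56882.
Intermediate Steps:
r(Q, d) = -286/171 (r(Q, d) = -286*1/171 = -286/171)
95136/r(-112, J(10)) = 95136/(-286/171) = 95136*(-171/286) = -8134128/143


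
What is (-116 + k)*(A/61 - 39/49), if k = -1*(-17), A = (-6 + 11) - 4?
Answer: 230670/2989 ≈ 77.173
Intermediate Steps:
A = 1 (A = 5 - 4 = 1)
k = 17
(-116 + k)*(A/61 - 39/49) = (-116 + 17)*(1/61 - 39/49) = -99*(1*(1/61) - 39*1/49) = -99*(1/61 - 39/49) = -99*(-2330/2989) = 230670/2989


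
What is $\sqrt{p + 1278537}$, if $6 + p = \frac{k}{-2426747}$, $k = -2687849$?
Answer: $\frac{\sqrt{7529404715929065982}}{2426747} \approx 1130.7$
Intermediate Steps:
$p = - \frac{11872633}{2426747}$ ($p = -6 - \frac{2687849}{-2426747} = -6 - - \frac{2687849}{2426747} = -6 + \frac{2687849}{2426747} = - \frac{11872633}{2426747} \approx -4.8924$)
$\sqrt{p + 1278537} = \sqrt{- \frac{11872633}{2426747} + 1278537} = \sqrt{\frac{3102673956506}{2426747}} = \frac{\sqrt{7529404715929065982}}{2426747}$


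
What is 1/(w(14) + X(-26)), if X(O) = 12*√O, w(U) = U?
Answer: 7/1970 - 3*I*√26/985 ≈ 0.0035533 - 0.01553*I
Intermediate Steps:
1/(w(14) + X(-26)) = 1/(14 + 12*√(-26)) = 1/(14 + 12*(I*√26)) = 1/(14 + 12*I*√26)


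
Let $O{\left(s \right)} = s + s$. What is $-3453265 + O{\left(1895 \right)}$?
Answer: $-3449475$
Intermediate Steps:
$O{\left(s \right)} = 2 s$
$-3453265 + O{\left(1895 \right)} = -3453265 + 2 \cdot 1895 = -3453265 + 3790 = -3449475$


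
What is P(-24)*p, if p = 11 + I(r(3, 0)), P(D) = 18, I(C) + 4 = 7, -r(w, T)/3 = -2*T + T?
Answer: 252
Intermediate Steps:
r(w, T) = 3*T (r(w, T) = -3*(-2*T + T) = -(-3)*T = 3*T)
I(C) = 3 (I(C) = -4 + 7 = 3)
p = 14 (p = 11 + 3 = 14)
P(-24)*p = 18*14 = 252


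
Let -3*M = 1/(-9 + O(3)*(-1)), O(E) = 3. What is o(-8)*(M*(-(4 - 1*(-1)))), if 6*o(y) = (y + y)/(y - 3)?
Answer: -10/297 ≈ -0.033670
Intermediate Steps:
o(y) = y/(3*(-3 + y)) (o(y) = ((y + y)/(y - 3))/6 = ((2*y)/(-3 + y))/6 = (2*y/(-3 + y))/6 = y/(3*(-3 + y)))
M = 1/36 (M = -1/(3*(-9 + 3*(-1))) = -1/(3*(-9 - 3)) = -⅓/(-12) = -⅓*(-1/12) = 1/36 ≈ 0.027778)
o(-8)*(M*(-(4 - 1*(-1)))) = ((⅓)*(-8)/(-3 - 8))*((-(4 - 1*(-1)))/36) = ((⅓)*(-8)/(-11))*((-(4 + 1))/36) = ((⅓)*(-8)*(-1/11))*((-1*5)/36) = 8*((1/36)*(-5))/33 = (8/33)*(-5/36) = -10/297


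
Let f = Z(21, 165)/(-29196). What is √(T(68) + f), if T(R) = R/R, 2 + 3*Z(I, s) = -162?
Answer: √53375154/7299 ≈ 1.0009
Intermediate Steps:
Z(I, s) = -164/3 (Z(I, s) = -⅔ + (⅓)*(-162) = -⅔ - 54 = -164/3)
f = 41/21897 (f = -164/3/(-29196) = -164/3*(-1/29196) = 41/21897 ≈ 0.0018724)
T(R) = 1
√(T(68) + f) = √(1 + 41/21897) = √(21938/21897) = √53375154/7299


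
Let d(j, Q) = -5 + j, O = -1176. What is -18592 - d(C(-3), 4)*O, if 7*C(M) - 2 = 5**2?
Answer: -19936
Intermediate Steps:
C(M) = 27/7 (C(M) = 2/7 + (1/7)*5**2 = 2/7 + (1/7)*25 = 2/7 + 25/7 = 27/7)
-18592 - d(C(-3), 4)*O = -18592 - (-5 + 27/7)*(-1176) = -18592 - (-8)*(-1176)/7 = -18592 - 1*1344 = -18592 - 1344 = -19936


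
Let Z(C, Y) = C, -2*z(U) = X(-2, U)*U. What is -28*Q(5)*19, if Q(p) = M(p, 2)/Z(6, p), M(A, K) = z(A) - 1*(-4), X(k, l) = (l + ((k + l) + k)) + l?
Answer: 6251/3 ≈ 2083.7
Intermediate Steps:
X(k, l) = 2*k + 3*l (X(k, l) = (l + (l + 2*k)) + l = (2*k + 2*l) + l = 2*k + 3*l)
z(U) = -U*(-4 + 3*U)/2 (z(U) = -(2*(-2) + 3*U)*U/2 = -(-4 + 3*U)*U/2 = -U*(-4 + 3*U)/2)
M(A, K) = 4 + A*(4 - 3*A)/2 (M(A, K) = A*(4 - 3*A)/2 - 1*(-4) = A*(4 - 3*A)/2 + 4 = 4 + A*(4 - 3*A)/2)
Q(p) = ⅔ - p*(-4 + 3*p)/12 (Q(p) = (4 - p*(-4 + 3*p)/2)/6 = (4 - p*(-4 + 3*p)/2)*(⅙) = ⅔ - p*(-4 + 3*p)/12)
-28*Q(5)*19 = -28*(⅔ - 1/12*5*(-4 + 3*5))*19 = -28*(⅔ - 1/12*5*(-4 + 15))*19 = -28*(⅔ - 1/12*5*11)*19 = -28*(⅔ - 55/12)*19 = -28*(-47/12)*19 = (329/3)*19 = 6251/3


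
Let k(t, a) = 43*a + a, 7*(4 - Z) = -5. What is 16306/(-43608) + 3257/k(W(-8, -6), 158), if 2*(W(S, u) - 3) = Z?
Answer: 45367/479688 ≈ 0.094576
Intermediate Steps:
Z = 33/7 (Z = 4 - ⅐*(-5) = 4 + 5/7 = 33/7 ≈ 4.7143)
W(S, u) = 75/14 (W(S, u) = 3 + (½)*(33/7) = 3 + 33/14 = 75/14)
k(t, a) = 44*a
16306/(-43608) + 3257/k(W(-8, -6), 158) = 16306/(-43608) + 3257/((44*158)) = 16306*(-1/43608) + 3257/6952 = -8153/21804 + 3257*(1/6952) = -8153/21804 + 3257/6952 = 45367/479688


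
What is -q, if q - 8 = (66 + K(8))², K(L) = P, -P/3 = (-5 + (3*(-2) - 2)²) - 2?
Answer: -11033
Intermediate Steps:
P = -171 (P = -3*((-5 + (3*(-2) - 2)²) - 2) = -3*((-5 + (-6 - 2)²) - 2) = -3*((-5 + (-8)²) - 2) = -3*((-5 + 64) - 2) = -3*(59 - 2) = -3*57 = -171)
K(L) = -171
q = 11033 (q = 8 + (66 - 171)² = 8 + (-105)² = 8 + 11025 = 11033)
-q = -1*11033 = -11033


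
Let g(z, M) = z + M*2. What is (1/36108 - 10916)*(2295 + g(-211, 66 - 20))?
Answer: -12612957664/531 ≈ -2.3753e+7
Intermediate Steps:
g(z, M) = z + 2*M
(1/36108 - 10916)*(2295 + g(-211, 66 - 20)) = (1/36108 - 10916)*(2295 + (-211 + 2*(66 - 20))) = (1/36108 - 10916)*(2295 + (-211 + 2*46)) = -394154927*(2295 + (-211 + 92))/36108 = -394154927*(2295 - 119)/36108 = -394154927/36108*2176 = -12612957664/531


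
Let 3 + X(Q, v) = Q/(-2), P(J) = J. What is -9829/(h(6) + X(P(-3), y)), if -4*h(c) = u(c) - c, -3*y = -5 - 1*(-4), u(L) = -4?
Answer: -9829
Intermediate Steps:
y = 1/3 (y = -(-5 - 1*(-4))/3 = -(-5 + 4)/3 = -1/3*(-1) = 1/3 ≈ 0.33333)
X(Q, v) = -3 - Q/2 (X(Q, v) = -3 + Q/(-2) = -3 - Q/2)
h(c) = 1 + c/4 (h(c) = -(-4 - c)/4 = 1 + c/4)
-9829/(h(6) + X(P(-3), y)) = -9829/((1 + (1/4)*6) + (-3 - 1/2*(-3))) = -9829/((1 + 3/2) + (-3 + 3/2)) = -9829/(5/2 - 3/2) = -9829/1 = -9829*1 = -9829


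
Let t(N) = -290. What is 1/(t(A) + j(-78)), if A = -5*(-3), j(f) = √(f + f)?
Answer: -145/42128 - I*√39/42128 ≈ -0.0034419 - 0.00014824*I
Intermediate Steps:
j(f) = √2*√f (j(f) = √(2*f) = √2*√f)
A = 15
1/(t(A) + j(-78)) = 1/(-290 + √2*√(-78)) = 1/(-290 + √2*(I*√78)) = 1/(-290 + 2*I*√39)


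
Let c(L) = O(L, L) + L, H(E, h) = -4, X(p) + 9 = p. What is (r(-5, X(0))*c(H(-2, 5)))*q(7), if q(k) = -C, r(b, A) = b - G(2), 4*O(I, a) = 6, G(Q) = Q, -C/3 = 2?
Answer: 105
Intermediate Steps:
C = -6 (C = -3*2 = -6)
X(p) = -9 + p
O(I, a) = 3/2 (O(I, a) = (1/4)*6 = 3/2)
r(b, A) = -2 + b (r(b, A) = b - 1*2 = b - 2 = -2 + b)
q(k) = 6 (q(k) = -1*(-6) = 6)
c(L) = 3/2 + L
(r(-5, X(0))*c(H(-2, 5)))*q(7) = ((-2 - 5)*(3/2 - 4))*6 = -7*(-5/2)*6 = (35/2)*6 = 105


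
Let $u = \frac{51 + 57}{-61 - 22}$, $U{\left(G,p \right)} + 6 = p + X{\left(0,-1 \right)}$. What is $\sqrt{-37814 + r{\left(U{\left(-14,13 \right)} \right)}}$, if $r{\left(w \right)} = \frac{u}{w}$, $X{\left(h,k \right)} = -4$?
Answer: $\frac{i \sqrt{260503634}}{83} \approx 194.46 i$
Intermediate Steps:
$U{\left(G,p \right)} = -10 + p$ ($U{\left(G,p \right)} = -6 + \left(p - 4\right) = -6 + \left(-4 + p\right) = -10 + p$)
$u = - \frac{108}{83}$ ($u = \frac{108}{-83} = 108 \left(- \frac{1}{83}\right) = - \frac{108}{83} \approx -1.3012$)
$r{\left(w \right)} = - \frac{108}{83 w}$
$\sqrt{-37814 + r{\left(U{\left(-14,13 \right)} \right)}} = \sqrt{-37814 - \frac{108}{83 \left(-10 + 13\right)}} = \sqrt{-37814 - \frac{108}{83 \cdot 3}} = \sqrt{-37814 - \frac{36}{83}} = \sqrt{- \frac{3138598}{83}} = \frac{i \sqrt{260503634}}{83}$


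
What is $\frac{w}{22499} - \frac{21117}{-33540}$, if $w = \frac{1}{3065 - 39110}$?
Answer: $\frac{1141692651113}{1813343353380} \approx 0.62961$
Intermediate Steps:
$w = - \frac{1}{36045}$ ($w = \frac{1}{-36045} = - \frac{1}{36045} \approx -2.7743 \cdot 10^{-5}$)
$\frac{w}{22499} - \frac{21117}{-33540} = - \frac{1}{36045 \cdot 22499} - \frac{21117}{-33540} = \left(- \frac{1}{36045}\right) \frac{1}{22499} - - \frac{7039}{11180} = - \frac{1}{810976455} + \frac{7039}{11180} = \frac{1141692651113}{1813343353380}$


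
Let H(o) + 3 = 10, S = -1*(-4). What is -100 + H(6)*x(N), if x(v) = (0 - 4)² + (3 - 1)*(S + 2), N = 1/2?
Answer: 96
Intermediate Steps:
S = 4
H(o) = 7 (H(o) = -3 + 10 = 7)
N = ½ ≈ 0.50000
x(v) = 28 (x(v) = (0 - 4)² + (3 - 1)*(4 + 2) = (-4)² + 2*6 = 16 + 12 = 28)
-100 + H(6)*x(N) = -100 + 7*28 = -100 + 196 = 96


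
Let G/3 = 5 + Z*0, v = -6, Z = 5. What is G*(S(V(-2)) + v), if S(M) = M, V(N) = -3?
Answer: -135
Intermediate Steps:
G = 15 (G = 3*(5 + 5*0) = 3*(5 + 0) = 3*5 = 15)
G*(S(V(-2)) + v) = 15*(-3 - 6) = 15*(-9) = -135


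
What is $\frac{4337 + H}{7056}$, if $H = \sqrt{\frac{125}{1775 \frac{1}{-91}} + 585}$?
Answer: $\frac{4337}{7056} + \frac{\sqrt{729170}}{250488} \approx 0.61806$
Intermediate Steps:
$H = \frac{2 \sqrt{729170}}{71}$ ($H = \sqrt{\frac{125}{1775 \left(- \frac{1}{91}\right)} + 585} = \sqrt{\frac{125}{- \frac{1775}{91}} + 585} = \sqrt{125 \left(- \frac{91}{1775}\right) + 585} = \sqrt{- \frac{455}{71} + 585} = \sqrt{\frac{41080}{71}} = \frac{2 \sqrt{729170}}{71} \approx 24.054$)
$\frac{4337 + H}{7056} = \frac{4337 + \frac{2 \sqrt{729170}}{71}}{7056} = \left(4337 + \frac{2 \sqrt{729170}}{71}\right) \frac{1}{7056} = \frac{4337}{7056} + \frac{\sqrt{729170}}{250488}$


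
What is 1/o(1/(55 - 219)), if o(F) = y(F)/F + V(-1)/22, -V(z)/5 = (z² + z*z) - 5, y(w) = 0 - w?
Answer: -22/7 ≈ -3.1429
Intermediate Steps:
y(w) = -w
V(z) = 25 - 10*z² (V(z) = -5*((z² + z*z) - 5) = -5*((z² + z²) - 5) = -5*(2*z² - 5) = -5*(-5 + 2*z²) = 25 - 10*z²)
o(F) = -7/22 (o(F) = (-F)/F + (25 - 10*(-1)²)/22 = -1 + (25 - 10*1)*(1/22) = -1 + (25 - 10)*(1/22) = -1 + 15*(1/22) = -1 + 15/22 = -7/22)
1/o(1/(55 - 219)) = 1/(-7/22) = -22/7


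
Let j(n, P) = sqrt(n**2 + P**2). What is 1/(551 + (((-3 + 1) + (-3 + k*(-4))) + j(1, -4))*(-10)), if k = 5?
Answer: 801/639901 + 10*sqrt(17)/639901 ≈ 0.0013162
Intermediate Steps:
j(n, P) = sqrt(P**2 + n**2)
1/(551 + (((-3 + 1) + (-3 + k*(-4))) + j(1, -4))*(-10)) = 1/(551 + (((-3 + 1) + (-3 + 5*(-4))) + sqrt((-4)**2 + 1**2))*(-10)) = 1/(551 + ((-2 + (-3 - 20)) + sqrt(16 + 1))*(-10)) = 1/(551 + ((-2 - 23) + sqrt(17))*(-10)) = 1/(551 + (-25 + sqrt(17))*(-10)) = 1/(551 + (250 - 10*sqrt(17))) = 1/(801 - 10*sqrt(17))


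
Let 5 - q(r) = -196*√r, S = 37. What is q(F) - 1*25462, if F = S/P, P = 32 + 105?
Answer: -25457 + 196*√5069/137 ≈ -25355.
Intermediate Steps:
P = 137
F = 37/137 ≈ 0.27007
q(r) = 5 + 196*√r (q(r) = 5 - (-196)*√r = 5 + 196*√r)
q(F) - 1*25462 = (5 + 196*√(37/137)) - 1*25462 = (5 + 196*(√5069/137)) - 25462 = (5 + 196*√5069/137) - 25462 = -25457 + 196*√5069/137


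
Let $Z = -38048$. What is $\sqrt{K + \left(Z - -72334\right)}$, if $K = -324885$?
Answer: $i \sqrt{290599} \approx 539.07 i$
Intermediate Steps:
$\sqrt{K + \left(Z - -72334\right)} = \sqrt{-324885 - -34286} = \sqrt{-324885 + \left(-38048 + 72334\right)} = \sqrt{-324885 + 34286} = \sqrt{-290599} = i \sqrt{290599}$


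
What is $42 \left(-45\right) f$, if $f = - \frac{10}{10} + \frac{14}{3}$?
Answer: $-6930$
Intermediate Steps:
$f = \frac{11}{3}$ ($f = \left(-10\right) \frac{1}{10} + 14 \cdot \frac{1}{3} = -1 + \frac{14}{3} = \frac{11}{3} \approx 3.6667$)
$42 \left(-45\right) f = 42 \left(-45\right) \frac{11}{3} = \left(-1890\right) \frac{11}{3} = -6930$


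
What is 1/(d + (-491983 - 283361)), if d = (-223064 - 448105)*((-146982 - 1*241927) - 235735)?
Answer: 1/419240913492 ≈ 2.3853e-12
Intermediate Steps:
d = 419241688836 (d = -671169*((-146982 - 241927) - 235735) = -671169*(-388909 - 235735) = -671169*(-624644) = 419241688836)
1/(d + (-491983 - 283361)) = 1/(419241688836 + (-491983 - 283361)) = 1/(419241688836 - 775344) = 1/419240913492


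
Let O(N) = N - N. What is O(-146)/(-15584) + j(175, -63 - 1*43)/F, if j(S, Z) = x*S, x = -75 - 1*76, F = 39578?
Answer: -3775/5654 ≈ -0.66767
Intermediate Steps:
x = -151 (x = -75 - 76 = -151)
O(N) = 0
j(S, Z) = -151*S
O(-146)/(-15584) + j(175, -63 - 1*43)/F = 0/(-15584) - 151*175/39578 = 0*(-1/15584) - 26425*1/39578 = 0 - 3775/5654 = -3775/5654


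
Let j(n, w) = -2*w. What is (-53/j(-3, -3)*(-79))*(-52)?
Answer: -108862/3 ≈ -36287.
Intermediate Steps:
(-53/j(-3, -3)*(-79))*(-52) = (-53/((-2*(-3)))*(-79))*(-52) = (-53/6*(-79))*(-52) = (-53*1/6*(-79))*(-52) = -53/6*(-79)*(-52) = (4187/6)*(-52) = -108862/3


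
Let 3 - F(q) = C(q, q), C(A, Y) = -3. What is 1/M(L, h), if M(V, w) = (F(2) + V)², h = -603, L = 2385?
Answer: 1/5716881 ≈ 1.7492e-7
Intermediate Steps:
F(q) = 6 (F(q) = 3 - 1*(-3) = 3 + 3 = 6)
M(V, w) = (6 + V)²
1/M(L, h) = 1/((6 + 2385)²) = 1/(2391²) = 1/5716881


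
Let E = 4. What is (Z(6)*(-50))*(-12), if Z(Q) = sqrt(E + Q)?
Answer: 600*sqrt(10) ≈ 1897.4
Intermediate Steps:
Z(Q) = sqrt(4 + Q)
(Z(6)*(-50))*(-12) = (sqrt(4 + 6)*(-50))*(-12) = (sqrt(10)*(-50))*(-12) = -50*sqrt(10)*(-12) = 600*sqrt(10)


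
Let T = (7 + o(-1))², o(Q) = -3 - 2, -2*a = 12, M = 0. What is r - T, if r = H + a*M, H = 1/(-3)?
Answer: -13/3 ≈ -4.3333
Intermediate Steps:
H = -⅓ ≈ -0.33333
a = -6 (a = -½*12 = -6)
o(Q) = -5
T = 4 (T = (7 - 5)² = 2² = 4)
r = -⅓ (r = -⅓ - 6*0 = -⅓ + 0 = -⅓ ≈ -0.33333)
r - T = -⅓ - 1*4 = -⅓ - 4 = -13/3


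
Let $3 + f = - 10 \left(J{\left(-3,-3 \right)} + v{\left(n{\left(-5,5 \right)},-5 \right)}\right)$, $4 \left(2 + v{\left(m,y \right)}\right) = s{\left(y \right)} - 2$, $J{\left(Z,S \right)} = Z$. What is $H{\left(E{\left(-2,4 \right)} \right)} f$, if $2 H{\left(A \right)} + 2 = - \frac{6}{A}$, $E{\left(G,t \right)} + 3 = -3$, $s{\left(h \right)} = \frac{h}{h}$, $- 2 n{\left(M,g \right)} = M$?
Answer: $- \frac{99}{4} \approx -24.75$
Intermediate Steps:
$n{\left(M,g \right)} = - \frac{M}{2}$
$s{\left(h \right)} = 1$
$E{\left(G,t \right)} = -6$ ($E{\left(G,t \right)} = -3 - 3 = -6$)
$H{\left(A \right)} = -1 - \frac{3}{A}$ ($H{\left(A \right)} = -1 + \frac{\left(-6\right) \frac{1}{A}}{2} = -1 - \frac{3}{A}$)
$v{\left(m,y \right)} = - \frac{9}{4}$ ($v{\left(m,y \right)} = -2 + \frac{1 - 2}{4} = -2 + \frac{1}{4} \left(-1\right) = -2 - \frac{1}{4} = - \frac{9}{4}$)
$f = \frac{99}{2}$ ($f = -3 - 10 \left(-3 - \frac{9}{4}\right) = -3 - - \frac{105}{2} = -3 + \frac{105}{2} = \frac{99}{2} \approx 49.5$)
$H{\left(E{\left(-2,4 \right)} \right)} f = \frac{-3 - -6}{-6} \cdot \frac{99}{2} = - \frac{-3 + 6}{6} \cdot \frac{99}{2} = \left(- \frac{1}{6}\right) 3 \cdot \frac{99}{2} = \left(- \frac{1}{2}\right) \frac{99}{2} = - \frac{99}{4}$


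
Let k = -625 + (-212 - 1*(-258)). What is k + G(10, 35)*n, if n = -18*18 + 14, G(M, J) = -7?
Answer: 1591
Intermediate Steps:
k = -579 (k = -625 + (-212 + 258) = -625 + 46 = -579)
n = -310 (n = -324 + 14 = -310)
k + G(10, 35)*n = -579 - 7*(-310) = -579 + 2170 = 1591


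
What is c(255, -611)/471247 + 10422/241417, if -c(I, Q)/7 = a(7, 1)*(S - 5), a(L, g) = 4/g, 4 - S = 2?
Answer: 704516466/16252433857 ≈ 0.043348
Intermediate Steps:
S = 2 (S = 4 - 1*2 = 4 - 2 = 2)
c(I, Q) = 84 (c(I, Q) = -7*4/1*(2 - 5) = -7*4*1*(-3) = -28*(-3) = -7*(-12) = 84)
c(255, -611)/471247 + 10422/241417 = 84/471247 + 10422/241417 = 84*(1/471247) + 10422*(1/241417) = 12/67321 + 10422/241417 = 704516466/16252433857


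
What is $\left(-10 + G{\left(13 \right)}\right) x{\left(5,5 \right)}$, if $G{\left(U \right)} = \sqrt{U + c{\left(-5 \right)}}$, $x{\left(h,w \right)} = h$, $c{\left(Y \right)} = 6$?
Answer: $-50 + 5 \sqrt{19} \approx -28.206$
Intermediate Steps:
$G{\left(U \right)} = \sqrt{6 + U}$ ($G{\left(U \right)} = \sqrt{U + 6} = \sqrt{6 + U}$)
$\left(-10 + G{\left(13 \right)}\right) x{\left(5,5 \right)} = \left(-10 + \sqrt{6 + 13}\right) 5 = \left(-10 + \sqrt{19}\right) 5 = -50 + 5 \sqrt{19}$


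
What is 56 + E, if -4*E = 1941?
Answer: -1717/4 ≈ -429.25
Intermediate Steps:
E = -1941/4 (E = -1/4*1941 = -1941/4 ≈ -485.25)
56 + E = 56 - 1941/4 = -1717/4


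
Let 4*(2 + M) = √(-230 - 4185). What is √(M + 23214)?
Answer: √(92848 + I*√4415)/2 ≈ 152.35 + 0.054515*I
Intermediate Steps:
M = -2 + I*√4415/4 (M = -2 + √(-230 - 4185)/4 = -2 + √(-4415)/4 = -2 + (I*√4415)/4 = -2 + I*√4415/4 ≈ -2.0 + 16.611*I)
√(M + 23214) = √((-2 + I*√4415/4) + 23214) = √(23212 + I*√4415/4)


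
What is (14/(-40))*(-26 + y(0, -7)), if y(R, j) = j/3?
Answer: 119/12 ≈ 9.9167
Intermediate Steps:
y(R, j) = j/3 (y(R, j) = j*(⅓) = j/3)
(14/(-40))*(-26 + y(0, -7)) = (14/(-40))*(-26 + (⅓)*(-7)) = (14*(-1/40))*(-26 - 7/3) = -7/20*(-85/3) = 119/12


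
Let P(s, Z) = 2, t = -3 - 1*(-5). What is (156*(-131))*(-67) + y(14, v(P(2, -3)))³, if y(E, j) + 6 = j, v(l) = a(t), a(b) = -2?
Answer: 1368700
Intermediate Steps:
t = 2 (t = -3 + 5 = 2)
v(l) = -2
y(E, j) = -6 + j
(156*(-131))*(-67) + y(14, v(P(2, -3)))³ = (156*(-131))*(-67) + (-6 - 2)³ = -20436*(-67) + (-8)³ = 1369212 - 512 = 1368700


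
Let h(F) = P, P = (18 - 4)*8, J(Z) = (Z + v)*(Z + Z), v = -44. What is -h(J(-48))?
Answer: -112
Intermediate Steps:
J(Z) = 2*Z*(-44 + Z) (J(Z) = (Z - 44)*(Z + Z) = (-44 + Z)*(2*Z) = 2*Z*(-44 + Z))
P = 112 (P = 14*8 = 112)
h(F) = 112
-h(J(-48)) = -1*112 = -112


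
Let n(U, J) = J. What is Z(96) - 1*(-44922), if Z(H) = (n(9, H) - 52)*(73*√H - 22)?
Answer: 43954 + 12848*√6 ≈ 75425.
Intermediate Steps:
Z(H) = (-52 + H)*(-22 + 73*√H) (Z(H) = (H - 52)*(73*√H - 22) = (-52 + H)*(-22 + 73*√H))
Z(96) - 1*(-44922) = (1144 - 15184*√6 - 22*96 + 73*96^(3/2)) - 1*(-44922) = (1144 - 15184*√6 - 2112 + 73*(384*√6)) + 44922 = (1144 - 15184*√6 - 2112 + 28032*√6) + 44922 = (-968 + 12848*√6) + 44922 = 43954 + 12848*√6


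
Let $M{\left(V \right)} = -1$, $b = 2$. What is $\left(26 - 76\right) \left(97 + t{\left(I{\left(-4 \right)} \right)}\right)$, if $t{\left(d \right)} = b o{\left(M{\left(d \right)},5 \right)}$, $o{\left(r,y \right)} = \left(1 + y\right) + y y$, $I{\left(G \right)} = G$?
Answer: $-7950$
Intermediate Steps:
$o{\left(r,y \right)} = 1 + y + y^{2}$ ($o{\left(r,y \right)} = \left(1 + y\right) + y^{2} = 1 + y + y^{2}$)
$t{\left(d \right)} = 62$ ($t{\left(d \right)} = 2 \left(1 + 5 + 5^{2}\right) = 2 \left(1 + 5 + 25\right) = 2 \cdot 31 = 62$)
$\left(26 - 76\right) \left(97 + t{\left(I{\left(-4 \right)} \right)}\right) = \left(26 - 76\right) \left(97 + 62\right) = \left(26 - 76\right) 159 = \left(-50\right) 159 = -7950$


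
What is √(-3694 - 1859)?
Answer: 3*I*√617 ≈ 74.518*I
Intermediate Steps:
√(-3694 - 1859) = √(-5553) = 3*I*√617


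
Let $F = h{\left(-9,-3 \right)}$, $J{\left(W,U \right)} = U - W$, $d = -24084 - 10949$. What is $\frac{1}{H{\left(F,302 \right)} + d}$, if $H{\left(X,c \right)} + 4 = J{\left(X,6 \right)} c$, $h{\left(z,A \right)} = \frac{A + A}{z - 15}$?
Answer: $- \frac{2}{66601} \approx -3.003 \cdot 10^{-5}$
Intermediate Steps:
$d = -35033$ ($d = -24084 - 10949 = -35033$)
$h{\left(z,A \right)} = \frac{2 A}{-15 + z}$
$F = \frac{1}{4}$ ($F = 2 \left(-3\right) \frac{1}{-15 - 9} = 2 \left(-3\right) \frac{1}{-24} = 2 \left(-3\right) \left(- \frac{1}{24}\right) = \frac{1}{4} \approx 0.25$)
$H{\left(X,c \right)} = -4 + c \left(6 - X\right)$ ($H{\left(X,c \right)} = -4 + \left(6 - X\right) c = -4 + c \left(6 - X\right)$)
$\frac{1}{H{\left(F,302 \right)} + d} = \frac{1}{\left(-4 - 302 \left(-6 + \frac{1}{4}\right)\right) - 35033} = \frac{1}{\left(-4 - 302 \left(- \frac{23}{4}\right)\right) - 35033} = \frac{1}{\left(-4 + \frac{3473}{2}\right) - 35033} = \frac{1}{\frac{3465}{2} - 35033} = \frac{1}{- \frac{66601}{2}} = - \frac{2}{66601}$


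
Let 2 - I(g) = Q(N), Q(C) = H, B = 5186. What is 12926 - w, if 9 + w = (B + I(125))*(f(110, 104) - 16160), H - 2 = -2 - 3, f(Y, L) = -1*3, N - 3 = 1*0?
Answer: 83915068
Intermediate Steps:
N = 3 (N = 3 + 1*0 = 3 + 0 = 3)
f(Y, L) = -3
H = -3 (H = 2 + (-2 - 3) = 2 - 5 = -3)
Q(C) = -3
I(g) = 5 (I(g) = 2 - 1*(-3) = 2 + 3 = 5)
w = -83902142 (w = -9 + (5186 + 5)*(-3 - 16160) = -9 + 5191*(-16163) = -9 - 83902133 = -83902142)
12926 - w = 12926 - 1*(-83902142) = 12926 + 83902142 = 83915068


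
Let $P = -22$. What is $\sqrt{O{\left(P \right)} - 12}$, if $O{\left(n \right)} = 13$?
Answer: $1$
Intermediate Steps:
$\sqrt{O{\left(P \right)} - 12} = \sqrt{13 - 12} = \sqrt{1} = 1$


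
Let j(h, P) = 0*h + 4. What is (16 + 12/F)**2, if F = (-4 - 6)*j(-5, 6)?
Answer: 24649/100 ≈ 246.49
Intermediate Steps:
j(h, P) = 4 (j(h, P) = 0 + 4 = 4)
F = -40 (F = (-4 - 6)*4 = -10*4 = -40)
(16 + 12/F)**2 = (16 + 12/(-40))**2 = (16 + 12*(-1/40))**2 = (16 - 3/10)**2 = (157/10)**2 = 24649/100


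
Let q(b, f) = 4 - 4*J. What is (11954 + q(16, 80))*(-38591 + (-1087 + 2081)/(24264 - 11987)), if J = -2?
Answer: -5669260011758/12277 ≈ -4.6178e+8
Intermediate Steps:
q(b, f) = 12 (q(b, f) = 4 - 4*(-2) = 4 + 8 = 12)
(11954 + q(16, 80))*(-38591 + (-1087 + 2081)/(24264 - 11987)) = (11954 + 12)*(-38591 + (-1087 + 2081)/(24264 - 11987)) = 11966*(-38591 + 994/12277) = 11966*(-473780713/12277) = -5669260011758/12277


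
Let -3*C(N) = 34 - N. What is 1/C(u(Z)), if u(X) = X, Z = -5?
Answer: -1/13 ≈ -0.076923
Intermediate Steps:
C(N) = -34/3 + N/3 (C(N) = -(34 - N)/3 = -34/3 + N/3)
1/C(u(Z)) = 1/(-34/3 + (1/3)*(-5)) = 1/(-34/3 - 5/3) = 1/(-13) = -1/13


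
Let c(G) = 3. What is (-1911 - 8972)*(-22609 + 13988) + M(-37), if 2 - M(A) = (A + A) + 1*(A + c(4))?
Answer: 93822453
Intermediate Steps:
M(A) = -1 - 3*A (M(A) = 2 - ((A + A) + 1*(A + 3)) = 2 - (2*A + 1*(3 + A)) = 2 - (2*A + (3 + A)) = 2 - (3 + 3*A) = 2 + (-3 - 3*A) = -1 - 3*A)
(-1911 - 8972)*(-22609 + 13988) + M(-37) = (-1911 - 8972)*(-22609 + 13988) + (-1 - 3*(-37)) = -10883*(-8621) + (-1 + 111) = 93822343 + 110 = 93822453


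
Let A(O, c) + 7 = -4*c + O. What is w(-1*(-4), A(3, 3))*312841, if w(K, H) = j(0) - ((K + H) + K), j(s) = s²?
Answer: 2502728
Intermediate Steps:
A(O, c) = -7 + O - 4*c (A(O, c) = -7 + (-4*c + O) = -7 + (O - 4*c) = -7 + O - 4*c)
w(K, H) = -H - 2*K (w(K, H) = 0² - ((K + H) + K) = 0 - ((H + K) + K) = 0 - (H + 2*K) = 0 + (-H - 2*K) = -H - 2*K)
w(-1*(-4), A(3, 3))*312841 = (-(-7 + 3 - 4*3) - (-2)*(-4))*312841 = (-(-7 + 3 - 12) - 2*4)*312841 = (-1*(-16) - 8)*312841 = (16 - 8)*312841 = 8*312841 = 2502728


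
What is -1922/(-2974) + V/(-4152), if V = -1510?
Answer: 3117721/3087012 ≈ 1.0099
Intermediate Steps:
-1922/(-2974) + V/(-4152) = -1922/(-2974) - 1510/(-4152) = -1922*(-1/2974) - 1510*(-1/4152) = 961/1487 + 755/2076 = 3117721/3087012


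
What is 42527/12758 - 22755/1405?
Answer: -46111571/3584998 ≈ -12.862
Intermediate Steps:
42527/12758 - 22755/1405 = 42527*(1/12758) - 22755*1/1405 = 42527/12758 - 4551/281 = -46111571/3584998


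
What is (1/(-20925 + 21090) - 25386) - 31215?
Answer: -9339164/165 ≈ -56601.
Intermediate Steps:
(1/(-20925 + 21090) - 25386) - 31215 = (1/165 - 25386) - 31215 = -4188689/165 - 31215 = -9339164/165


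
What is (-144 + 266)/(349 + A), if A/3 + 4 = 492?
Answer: 122/1813 ≈ 0.067292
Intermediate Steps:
A = 1464 (A = -12 + 3*492 = -12 + 1476 = 1464)
(-144 + 266)/(349 + A) = (-144 + 266)/(349 + 1464) = 122/1813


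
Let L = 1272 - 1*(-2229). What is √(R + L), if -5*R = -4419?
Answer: 6*√3045/5 ≈ 66.218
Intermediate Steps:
L = 3501 (L = 1272 + 2229 = 3501)
R = 4419/5 (R = -⅕*(-4419) = 4419/5 ≈ 883.80)
√(R + L) = √(4419/5 + 3501) = √(21924/5) = 6*√3045/5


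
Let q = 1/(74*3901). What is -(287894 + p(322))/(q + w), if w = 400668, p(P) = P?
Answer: -83200465584/115662434233 ≈ -0.71934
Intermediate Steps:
q = 1/288674 ≈ 3.4641e-6
-(287894 + p(322))/(q + w) = -(287894 + 322)/(1/288674 + 400668) = -288216/115662434233/288674 = -288216*288674/115662434233 = -1*83200465584/115662434233 = -83200465584/115662434233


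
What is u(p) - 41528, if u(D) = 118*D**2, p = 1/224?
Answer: -1041854405/25088 ≈ -41528.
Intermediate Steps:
p = 1/224 ≈ 0.0044643
u(p) - 41528 = 118*(1/224)**2 - 41528 = 118*(1/50176) - 41528 = 59/25088 - 41528 = -1041854405/25088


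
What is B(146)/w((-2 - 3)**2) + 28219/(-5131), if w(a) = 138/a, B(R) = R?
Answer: 7416964/354039 ≈ 20.950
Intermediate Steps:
B(146)/w((-2 - 3)**2) + 28219/(-5131) = 146/((138/((-2 - 3)**2))) + 28219/(-5131) = 146/((138/((-5)**2))) + 28219*(-1/5131) = 146/((138/25)) - 28219/5131 = 146/((138*(1/25))) - 28219/5131 = 146/(138/25) - 28219/5131 = 146*(25/138) - 28219/5131 = 1825/69 - 28219/5131 = 7416964/354039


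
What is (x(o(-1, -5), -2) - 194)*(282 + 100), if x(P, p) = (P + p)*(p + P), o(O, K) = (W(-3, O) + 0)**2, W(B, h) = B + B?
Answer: 367484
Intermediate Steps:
W(B, h) = 2*B
o(O, K) = 36 (o(O, K) = (2*(-3) + 0)**2 = (-6 + 0)**2 = (-6)**2 = 36)
x(P, p) = (P + p)**2 (x(P, p) = (P + p)*(P + p) = (P + p)**2)
(x(o(-1, -5), -2) - 194)*(282 + 100) = ((36 - 2)**2 - 194)*(282 + 100) = (34**2 - 194)*382 = (1156 - 194)*382 = 962*382 = 367484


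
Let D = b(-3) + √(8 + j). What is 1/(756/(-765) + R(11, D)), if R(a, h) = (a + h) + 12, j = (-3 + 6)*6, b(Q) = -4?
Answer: 130135/2156111 - 7225*√26/2156111 ≈ 0.043270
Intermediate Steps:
j = 18 (j = 3*6 = 18)
D = -4 + √26 (D = -4 + √(8 + 18) = -4 + √26 ≈ 1.0990)
R(a, h) = 12 + a + h
1/(756/(-765) + R(11, D)) = 1/(756/(-765) + (12 + 11 + (-4 + √26))) = 1/(756*(-1/765) + (19 + √26)) = 1/(-84/85 + (19 + √26)) = 1/(1531/85 + √26)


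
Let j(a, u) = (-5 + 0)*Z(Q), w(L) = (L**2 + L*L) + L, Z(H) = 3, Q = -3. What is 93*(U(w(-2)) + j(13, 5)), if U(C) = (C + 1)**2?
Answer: 3162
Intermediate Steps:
w(L) = L + 2*L**2 (w(L) = (L**2 + L**2) + L = 2*L**2 + L = L + 2*L**2)
j(a, u) = -15 (j(a, u) = (-5 + 0)*3 = -5*3 = -15)
U(C) = (1 + C)**2
93*(U(w(-2)) + j(13, 5)) = 93*((1 - 2*(1 + 2*(-2)))**2 - 15) = 93*((1 - 2*(1 - 4))**2 - 15) = 93*((1 - 2*(-3))**2 - 15) = 93*((1 + 6)**2 - 15) = 93*(7**2 - 15) = 93*(49 - 15) = 93*34 = 3162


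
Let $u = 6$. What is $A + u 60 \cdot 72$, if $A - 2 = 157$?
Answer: $26079$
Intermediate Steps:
$A = 159$ ($A = 2 + 157 = 159$)
$A + u 60 \cdot 72 = 159 + 6 \cdot 60 \cdot 72 = 159 + 360 \cdot 72 = 159 + 25920 = 26079$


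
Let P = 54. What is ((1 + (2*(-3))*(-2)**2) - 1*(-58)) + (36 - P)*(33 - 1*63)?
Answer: 575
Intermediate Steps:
((1 + (2*(-3))*(-2)**2) - 1*(-58)) + (36 - P)*(33 - 1*63) = ((1 + (2*(-3))*(-2)**2) - 1*(-58)) + (36 - 1*54)*(33 - 1*63) = ((1 - 6*4) + 58) + (36 - 54)*(33 - 63) = ((1 - 24) + 58) - 18*(-30) = (-23 + 58) + 540 = 35 + 540 = 575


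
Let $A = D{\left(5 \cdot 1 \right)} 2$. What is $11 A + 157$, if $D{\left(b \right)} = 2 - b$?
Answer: $91$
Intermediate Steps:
$A = -6$ ($A = \left(2 - 5 \cdot 1\right) 2 = \left(2 - 5\right) 2 = \left(-3\right) 2 = -6$)
$11 A + 157 = 11 \left(-6\right) + 157 = -66 + 157 = 91$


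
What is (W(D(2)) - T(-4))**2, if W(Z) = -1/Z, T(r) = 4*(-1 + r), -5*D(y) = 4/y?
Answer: 2025/4 ≈ 506.25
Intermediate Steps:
D(y) = -4/(5*y)
T(r) = -4 + 4*r
(W(D(2)) - T(-4))**2 = (-1/((-4/5/2)) - (-4 + 4*(-4)))**2 = (-1/((-4/5*1/2)) - (-4 - 16))**2 = (-1/(-2/5) - 1*(-20))**2 = (-1*(-5/2) + 20)**2 = (5/2 + 20)**2 = (45/2)**2 = 2025/4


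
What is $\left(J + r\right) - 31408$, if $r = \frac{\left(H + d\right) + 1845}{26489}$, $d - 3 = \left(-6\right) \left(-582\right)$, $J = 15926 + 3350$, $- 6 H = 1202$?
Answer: $- \frac{964078225}{79467} \approx -12132.0$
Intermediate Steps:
$H = - \frac{601}{3}$ ($H = \left(- \frac{1}{6}\right) 1202 = - \frac{601}{3} \approx -200.33$)
$J = 19276$
$d = 3495$ ($d = 3 - -3492 = 3 + 3492 = 3495$)
$r = \frac{15419}{79467}$ ($r = \frac{\left(- \frac{601}{3} + 3495\right) + 1845}{26489} = \left(\frac{9884}{3} + 1845\right) \frac{1}{26489} = \frac{15419}{3} \cdot \frac{1}{26489} = \frac{15419}{79467} \approx 0.19403$)
$\left(J + r\right) - 31408 = \left(19276 + \frac{15419}{79467}\right) - 31408 = \frac{1531821311}{79467} - 31408 = - \frac{964078225}{79467}$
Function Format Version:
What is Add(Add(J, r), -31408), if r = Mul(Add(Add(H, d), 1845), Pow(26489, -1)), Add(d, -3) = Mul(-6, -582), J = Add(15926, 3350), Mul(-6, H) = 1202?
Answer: Rational(-964078225, 79467) ≈ -12132.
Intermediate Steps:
H = Rational(-601, 3) (H = Mul(Rational(-1, 6), 1202) = Rational(-601, 3) ≈ -200.33)
J = 19276
d = 3495 (d = Add(3, Mul(-6, -582)) = Add(3, 3492) = 3495)
r = Rational(15419, 79467) (r = Mul(Add(Add(Rational(-601, 3), 3495), 1845), Pow(26489, -1)) = Mul(Add(Rational(9884, 3), 1845), Rational(1, 26489)) = Mul(Rational(15419, 3), Rational(1, 26489)) = Rational(15419, 79467) ≈ 0.19403)
Add(Add(J, r), -31408) = Add(Add(19276, Rational(15419, 79467)), -31408) = Add(Rational(1531821311, 79467), -31408) = Rational(-964078225, 79467)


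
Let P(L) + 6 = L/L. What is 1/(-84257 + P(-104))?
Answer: -1/84262 ≈ -1.1868e-5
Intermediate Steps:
P(L) = -5 (P(L) = -6 + L/L = -6 + 1 = -5)
1/(-84257 + P(-104)) = 1/(-84257 - 5) = 1/(-84262) = -1/84262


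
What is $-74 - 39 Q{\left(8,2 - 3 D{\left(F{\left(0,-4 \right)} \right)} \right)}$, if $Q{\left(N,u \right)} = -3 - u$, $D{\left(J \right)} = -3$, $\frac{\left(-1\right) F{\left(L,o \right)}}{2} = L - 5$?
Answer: $472$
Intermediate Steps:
$F{\left(L,o \right)} = 10 - 2 L$ ($F{\left(L,o \right)} = - 2 \left(L - 5\right) = - 2 \left(-5 + L\right) = 10 - 2 L$)
$-74 - 39 Q{\left(8,2 - 3 D{\left(F{\left(0,-4 \right)} \right)} \right)} = -74 - 39 \left(-3 - \left(2 - -9\right)\right) = -74 - 39 \left(-3 - \left(2 + 9\right)\right) = -74 - 39 \left(-3 - 11\right) = -74 - -546 = -74 + 546 = 472$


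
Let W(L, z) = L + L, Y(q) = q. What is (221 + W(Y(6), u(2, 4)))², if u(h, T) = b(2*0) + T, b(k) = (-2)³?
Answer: 54289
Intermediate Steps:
b(k) = -8
u(h, T) = -8 + T
W(L, z) = 2*L
(221 + W(Y(6), u(2, 4)))² = (221 + 2*6)² = (221 + 12)² = 233² = 54289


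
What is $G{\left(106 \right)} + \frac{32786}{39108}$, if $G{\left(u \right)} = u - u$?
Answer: $\frac{16393}{19554} \approx 0.83834$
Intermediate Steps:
$G{\left(u \right)} = 0$
$G{\left(106 \right)} + \frac{32786}{39108} = 0 + \frac{32786}{39108} = 0 + 32786 \cdot \frac{1}{39108} = 0 + \frac{16393}{19554} = \frac{16393}{19554}$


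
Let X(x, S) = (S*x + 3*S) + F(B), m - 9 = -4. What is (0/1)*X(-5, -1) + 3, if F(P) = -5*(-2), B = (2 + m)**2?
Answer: 3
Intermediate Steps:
m = 5 (m = 9 - 4 = 5)
B = 49 (B = (2 + 5)**2 = 7**2 = 49)
F(P) = 10
X(x, S) = 10 + 3*S + S*x (X(x, S) = (S*x + 3*S) + 10 = (3*S + S*x) + 10 = 10 + 3*S + S*x)
(0/1)*X(-5, -1) + 3 = (0/1)*(10 + 3*(-1) - 1*(-5)) + 3 = (0*1)*(10 - 3 + 5) + 3 = 0*12 + 3 = 0 + 3 = 3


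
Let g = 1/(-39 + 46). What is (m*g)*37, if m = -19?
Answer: -703/7 ≈ -100.43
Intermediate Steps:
g = ⅐ (g = 1/7 = ⅐ ≈ 0.14286)
(m*g)*37 = -19*⅐*37 = -19/7*37 = -703/7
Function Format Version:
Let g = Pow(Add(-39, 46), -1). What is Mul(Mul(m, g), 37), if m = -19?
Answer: Rational(-703, 7) ≈ -100.43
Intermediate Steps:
g = Rational(1, 7) (g = Pow(7, -1) = Rational(1, 7) ≈ 0.14286)
Mul(Mul(m, g), 37) = Mul(Mul(-19, Rational(1, 7)), 37) = Mul(Rational(-19, 7), 37) = Rational(-703, 7)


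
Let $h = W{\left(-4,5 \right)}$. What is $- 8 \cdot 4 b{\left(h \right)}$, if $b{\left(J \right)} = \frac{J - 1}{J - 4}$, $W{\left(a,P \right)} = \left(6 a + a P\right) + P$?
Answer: $- \frac{1280}{43} \approx -29.767$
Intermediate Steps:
$W{\left(a,P \right)} = P + 6 a + P a$ ($W{\left(a,P \right)} = \left(6 a + P a\right) + P = P + 6 a + P a$)
$h = -39$ ($h = 5 + 6 \left(-4\right) + 5 \left(-4\right) = 5 - 24 - 20 = -39$)
$b{\left(J \right)} = \frac{-1 + J}{-4 + J}$
$- 8 \cdot 4 b{\left(h \right)} = - 8 \cdot 4 \frac{-1 - 39}{-4 - 39} = - 32 \frac{1}{-43} \left(-40\right) = - 32 \left(\left(- \frac{1}{43}\right) \left(-40\right)\right) = - \frac{32 \cdot 40}{43} = \left(-1\right) \frac{1280}{43} = - \frac{1280}{43}$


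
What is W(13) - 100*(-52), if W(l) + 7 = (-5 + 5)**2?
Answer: 5193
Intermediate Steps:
W(l) = -7 (W(l) = -7 + (-5 + 5)**2 = -7 + 0**2 = -7 + 0 = -7)
W(13) - 100*(-52) = -7 - 100*(-52) = -7 + 5200 = 5193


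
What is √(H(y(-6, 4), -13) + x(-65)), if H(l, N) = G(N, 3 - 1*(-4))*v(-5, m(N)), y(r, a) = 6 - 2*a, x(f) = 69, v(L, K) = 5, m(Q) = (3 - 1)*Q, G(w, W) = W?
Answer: 2*√26 ≈ 10.198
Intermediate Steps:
m(Q) = 2*Q
H(l, N) = 35 (H(l, N) = (3 - 1*(-4))*5 = (3 + 4)*5 = 7*5 = 35)
√(H(y(-6, 4), -13) + x(-65)) = √(35 + 69) = √104 = 2*√26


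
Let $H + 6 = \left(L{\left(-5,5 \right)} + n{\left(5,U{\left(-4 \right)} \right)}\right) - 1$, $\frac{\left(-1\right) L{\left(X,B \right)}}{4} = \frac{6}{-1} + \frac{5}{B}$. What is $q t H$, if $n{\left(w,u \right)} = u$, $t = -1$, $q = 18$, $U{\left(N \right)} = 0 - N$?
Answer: $-306$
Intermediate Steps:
$U{\left(N \right)} = - N$
$L{\left(X,B \right)} = 24 - \frac{20}{B}$ ($L{\left(X,B \right)} = - 4 \left(\frac{6}{-1} + \frac{5}{B}\right) = - 4 \left(6 \left(-1\right) + \frac{5}{B}\right) = - 4 \left(-6 + \frac{5}{B}\right) = 24 - \frac{20}{B}$)
$H = 17$ ($H = -6 + \left(\left(\left(24 - \frac{20}{5}\right) - -4\right) - 1\right) = -6 + \left(\left(\left(24 - 4\right) + 4\right) - 1\right) = -6 + \left(\left(20 + 4\right) - 1\right) = -6 + \left(24 - 1\right) = -6 + 23 = 17$)
$q t H = 18 \left(-1\right) 17 = \left(-18\right) 17 = -306$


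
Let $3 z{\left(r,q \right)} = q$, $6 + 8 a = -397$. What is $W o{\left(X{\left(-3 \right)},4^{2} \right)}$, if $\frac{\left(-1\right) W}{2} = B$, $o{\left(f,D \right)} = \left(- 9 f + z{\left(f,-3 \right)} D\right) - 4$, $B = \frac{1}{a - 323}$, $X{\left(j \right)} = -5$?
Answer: $\frac{400}{2987} \approx 0.13391$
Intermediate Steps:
$a = - \frac{403}{8}$ ($a = - \frac{3}{4} + \frac{1}{8} \left(-397\right) = - \frac{3}{4} - \frac{397}{8} = - \frac{403}{8} \approx -50.375$)
$z{\left(r,q \right)} = \frac{q}{3}$
$B = - \frac{8}{2987}$ ($B = \frac{1}{- \frac{403}{8} - 323} = \frac{1}{- \frac{2987}{8}} = - \frac{8}{2987} \approx -0.0026783$)
$o{\left(f,D \right)} = -4 - D - 9 f$ ($o{\left(f,D \right)} = \left(- 9 f + \frac{1}{3} \left(-3\right) D\right) - 4 = \left(- 9 f - D\right) - 4 = \left(- D - 9 f\right) - 4 = -4 - D - 9 f$)
$W = \frac{16}{2987}$ ($W = \left(-2\right) \left(- \frac{8}{2987}\right) = \frac{16}{2987} \approx 0.0053565$)
$W o{\left(X{\left(-3 \right)},4^{2} \right)} = \frac{16 \left(-4 - 4^{2} - -45\right)}{2987} = \frac{16 \left(-4 - 16 + 45\right)}{2987} = \frac{16}{2987} \cdot 25 = \frac{400}{2987}$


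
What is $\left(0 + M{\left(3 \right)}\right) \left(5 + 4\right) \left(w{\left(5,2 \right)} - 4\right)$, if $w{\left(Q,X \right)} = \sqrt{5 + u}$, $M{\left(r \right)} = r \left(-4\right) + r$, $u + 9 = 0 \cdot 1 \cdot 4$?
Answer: $324 - 162 i \approx 324.0 - 162.0 i$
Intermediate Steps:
$u = -9$ ($u = -9 + 0 \cdot 1 \cdot 4 = -9 + 0 \cdot 4 = -9 + 0 = -9$)
$M{\left(r \right)} = - 3 r$ ($M{\left(r \right)} = - 4 r + r = - 3 r$)
$w{\left(Q,X \right)} = 2 i$ ($w{\left(Q,X \right)} = \sqrt{5 - 9} = \sqrt{-4} = 2 i$)
$\left(0 + M{\left(3 \right)}\right) \left(5 + 4\right) \left(w{\left(5,2 \right)} - 4\right) = \left(0 - 9\right) \left(5 + 4\right) \left(2 i - 4\right) = \left(0 - 9\right) 9 \left(-4 + 2 i\right) = - 9 \left(-36 + 18 i\right) = 324 - 162 i$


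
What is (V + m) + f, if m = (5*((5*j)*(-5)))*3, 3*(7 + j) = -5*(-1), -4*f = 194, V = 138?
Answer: 4179/2 ≈ 2089.5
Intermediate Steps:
f = -97/2 (f = -¼*194 = -97/2 ≈ -48.500)
j = -16/3 (j = -7 + (-5*(-1))/3 = -7 + (⅓)*5 = -7 + 5/3 = -16/3 ≈ -5.3333)
m = 2000 (m = (5*((5*(-16/3))*(-5)))*3 = (5*(-80/3*(-5)))*3 = (5*(400/3))*3 = (2000/3)*3 = 2000)
(V + m) + f = (138 + 2000) - 97/2 = 2138 - 97/2 = 4179/2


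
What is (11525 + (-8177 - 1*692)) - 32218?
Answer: -29562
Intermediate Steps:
(11525 + (-8177 - 1*692)) - 32218 = (11525 + (-8177 - 692)) - 32218 = (11525 - 8869) - 32218 = 2656 - 32218 = -29562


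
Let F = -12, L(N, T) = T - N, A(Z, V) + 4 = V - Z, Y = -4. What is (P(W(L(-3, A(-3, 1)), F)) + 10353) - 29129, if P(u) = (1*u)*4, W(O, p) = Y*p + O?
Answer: -18572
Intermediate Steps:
A(Z, V) = -4 + V - Z (A(Z, V) = -4 + (V - Z) = -4 + V - Z)
W(O, p) = O - 4*p (W(O, p) = -4*p + O = O - 4*p)
P(u) = 4*u (P(u) = u*4 = 4*u)
(P(W(L(-3, A(-3, 1)), F)) + 10353) - 29129 = (4*(((-4 + 1 - 1*(-3)) - 1*(-3)) - 4*(-12)) + 10353) - 29129 = (4*(((-4 + 1 + 3) + 3) + 48) + 10353) - 29129 = (4*((0 + 3) + 48) + 10353) - 29129 = (4*(3 + 48) + 10353) - 29129 = (4*51 + 10353) - 29129 = (204 + 10353) - 29129 = 10557 - 29129 = -18572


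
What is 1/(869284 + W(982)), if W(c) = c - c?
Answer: 1/869284 ≈ 1.1504e-6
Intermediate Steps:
W(c) = 0
1/(869284 + W(982)) = 1/(869284 + 0) = 1/869284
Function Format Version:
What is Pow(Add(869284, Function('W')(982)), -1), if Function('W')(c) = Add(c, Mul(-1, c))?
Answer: Rational(1, 869284) ≈ 1.1504e-6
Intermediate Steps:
Function('W')(c) = 0
Pow(Add(869284, Function('W')(982)), -1) = Pow(Add(869284, 0), -1) = Pow(869284, -1) = Rational(1, 869284)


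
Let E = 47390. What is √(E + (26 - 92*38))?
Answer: 12*√305 ≈ 209.57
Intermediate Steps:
√(E + (26 - 92*38)) = √(47390 + (26 - 92*38)) = √(47390 + (26 - 3496)) = √(47390 - 3470) = √43920 = 12*√305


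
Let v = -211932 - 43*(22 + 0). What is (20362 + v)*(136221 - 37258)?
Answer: -19051960908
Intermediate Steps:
v = -212878 (v = -211932 - 43*22 = -211932 - 946 = -212878)
(20362 + v)*(136221 - 37258) = (20362 - 212878)*(136221 - 37258) = -192516*98963 = -19051960908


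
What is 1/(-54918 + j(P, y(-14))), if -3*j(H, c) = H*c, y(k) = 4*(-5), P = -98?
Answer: -3/166714 ≈ -1.7995e-5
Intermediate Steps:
y(k) = -20
j(H, c) = -H*c/3
1/(-54918 + j(P, y(-14))) = 1/(-54918 - ⅓*(-98)*(-20)) = 1/(-54918 - 1960/3) = 1/(-166714/3) = -3/166714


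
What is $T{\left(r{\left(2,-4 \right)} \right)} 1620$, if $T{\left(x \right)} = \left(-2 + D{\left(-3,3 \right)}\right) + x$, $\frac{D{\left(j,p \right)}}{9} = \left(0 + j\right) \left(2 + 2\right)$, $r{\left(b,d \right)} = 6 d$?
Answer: $-217080$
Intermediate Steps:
$D{\left(j,p \right)} = 36 j$ ($D{\left(j,p \right)} = 9 \left(0 + j\right) \left(2 + 2\right) = 9 j 4 = 9 \cdot 4 j = 36 j$)
$T{\left(x \right)} = -110 + x$ ($T{\left(x \right)} = \left(-2 + 36 \left(-3\right)\right) + x = \left(-2 - 108\right) + x = -110 + x$)
$T{\left(r{\left(2,-4 \right)} \right)} 1620 = \left(-110 + 6 \left(-4\right)\right) 1620 = \left(-110 - 24\right) 1620 = \left(-134\right) 1620 = -217080$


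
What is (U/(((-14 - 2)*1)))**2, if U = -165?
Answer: 27225/256 ≈ 106.35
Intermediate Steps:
(U/(((-14 - 2)*1)))**2 = (-165/(-14 - 2))**2 = (-165/((-16*1)))**2 = (-165/(-16))**2 = (-165*(-1/16))**2 = (165/16)**2 = 27225/256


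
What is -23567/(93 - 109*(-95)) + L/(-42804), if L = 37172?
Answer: -349283731/111804048 ≈ -3.1241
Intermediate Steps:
-23567/(93 - 109*(-95)) + L/(-42804) = -23567/(93 - 109*(-95)) + 37172/(-42804) = -23567/(93 + 10355) + 37172*(-1/42804) = -23567/10448 - 9293/10701 = -349283731/111804048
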